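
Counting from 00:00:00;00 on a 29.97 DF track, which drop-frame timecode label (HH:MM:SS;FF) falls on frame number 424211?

03:55:54;15

Ten DF minutes hold 17982 frames, so frame 424211 lies in block 23 (frames 413586–431567) with 10625 frames into that block.
The block's first minute is 1800 frames and the rest 1798 each; 10625 frames reaches minute 5, so 23 × 18 + 5 × 2 = 424 labels have been skipped so far.
Adding those back, label number 424211 + 424 = 424635 at 30 labels/s is 14154 s + 15 f = 3 h 55 min 54 s frame 15, i.e. 03:55:54;15.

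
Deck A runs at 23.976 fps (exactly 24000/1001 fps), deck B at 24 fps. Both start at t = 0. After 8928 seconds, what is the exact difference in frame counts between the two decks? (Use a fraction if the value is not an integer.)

A emits 24000/1001 × 8928 = 214272000/1001 frames; B emits 24 × 8928 = 214272.
Difference = 214272/1001 frames (≈ 214.0579); B is ahead of A.

214272/1001 frames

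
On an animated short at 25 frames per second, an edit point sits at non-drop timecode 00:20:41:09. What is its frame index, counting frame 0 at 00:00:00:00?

31034

Total seconds to the label: (0 × 3600 + 20 × 60 + 41) = 1241.
Frame index = 1241 × 25 + 9 = 31034.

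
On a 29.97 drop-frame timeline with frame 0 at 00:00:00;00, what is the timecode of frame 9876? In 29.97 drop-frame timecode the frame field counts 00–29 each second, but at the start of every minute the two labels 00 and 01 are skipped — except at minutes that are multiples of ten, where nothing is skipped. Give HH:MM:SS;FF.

00:05:29;16

Each 10-minute DF block holds 10 × 60 × 30 − 9 × 2 = 17982 frames. 9876 ÷ 17982 → 0 full blocks, remainder 9876.
Within the partial block the first minute is 1800 frames and each further minute 1798, so 5 further minute boundaries passed. Total skipped labels = 18 × 0 + 2 × 5 = 10.
Non-drop label index = 9876 + 10 = 9886; at 30 labels/s that is 00:05:29:16, i.e. DF 00:05:29;16.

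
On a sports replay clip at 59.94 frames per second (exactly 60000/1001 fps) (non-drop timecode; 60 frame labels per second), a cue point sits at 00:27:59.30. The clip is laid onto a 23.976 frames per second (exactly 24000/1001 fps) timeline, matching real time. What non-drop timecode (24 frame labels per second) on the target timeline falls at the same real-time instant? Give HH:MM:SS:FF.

00:27:59:12

Source frame index: (0×3600 + 27×60 + 59) × 60 + 30 = 100770.
Real time: 100770 / (60000/1001) = 3362359/2000 s.
Target frame: (3362359/2000) × (24000/1001) = 40308.
At 24 labels/s: frame 40308 → 00:27:59:12.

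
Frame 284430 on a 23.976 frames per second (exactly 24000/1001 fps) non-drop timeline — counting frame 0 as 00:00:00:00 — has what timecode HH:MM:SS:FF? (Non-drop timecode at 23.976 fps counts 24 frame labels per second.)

284430 ÷ 24 = 11851 full seconds, remainder 6 frames.
11851 s = 3 h 17 min 31 s.
Timecode: 03:17:31:06.

03:17:31:06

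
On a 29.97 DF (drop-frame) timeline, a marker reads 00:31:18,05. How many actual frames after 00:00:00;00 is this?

As if non-drop at 30 labels/s: (0 × 3600 + 31 × 60 + 18) × 30 + 5 = 56345.
Minute boundaries passed: 31; those not divisible by 10: 31 − 3 = 28; dropped labels = 2 × 28 = 56.
Actual frame index = 56345 − 56 = 56289.

56289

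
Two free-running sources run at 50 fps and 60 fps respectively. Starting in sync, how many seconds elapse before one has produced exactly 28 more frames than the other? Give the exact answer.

The gap grows by |60 − 50| = 10 frames per second.
Time for a 28-frame gap: 28 ÷ (10) = 2.8 s.

2.8 seconds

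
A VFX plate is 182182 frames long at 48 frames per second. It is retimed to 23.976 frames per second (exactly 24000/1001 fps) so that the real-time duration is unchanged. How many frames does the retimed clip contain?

91000 frames

Target frames = source frames × (target rate / source rate) = 182182 × (24000/1001)/(48) = 182182 × 500/1001 = 91000.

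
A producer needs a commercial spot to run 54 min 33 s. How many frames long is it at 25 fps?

81825 frames

54 min 33 s = 3273 s.
Frames = 3273 × 25 = 81825.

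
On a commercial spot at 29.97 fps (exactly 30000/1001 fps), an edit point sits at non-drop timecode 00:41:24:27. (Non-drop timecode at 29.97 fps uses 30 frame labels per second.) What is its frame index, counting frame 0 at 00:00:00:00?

frame 74547

Total seconds to the label: (0 × 3600 + 41 × 60 + 24) = 2484.
Frame index = 2484 × 30 + 27 = 74547.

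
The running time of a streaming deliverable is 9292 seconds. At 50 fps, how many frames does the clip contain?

464600 frames

Frames = 9292 × 50 = 464600.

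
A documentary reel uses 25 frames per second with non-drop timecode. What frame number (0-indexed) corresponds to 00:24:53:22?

37347

Total seconds to the label: (0 × 3600 + 24 × 60 + 53) = 1493.
Frame index = 1493 × 25 + 22 = 37347.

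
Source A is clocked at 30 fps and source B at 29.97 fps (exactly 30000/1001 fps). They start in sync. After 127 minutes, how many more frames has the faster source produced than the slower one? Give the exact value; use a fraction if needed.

127 min = 7620 s.
A emits 30 × 7620 = 228600 frames; B emits 30000/1001 × 7620 = 228600000/1001.
Difference = 228600/1001 frames (≈ 228.3716); B is behind A.

228600/1001 frames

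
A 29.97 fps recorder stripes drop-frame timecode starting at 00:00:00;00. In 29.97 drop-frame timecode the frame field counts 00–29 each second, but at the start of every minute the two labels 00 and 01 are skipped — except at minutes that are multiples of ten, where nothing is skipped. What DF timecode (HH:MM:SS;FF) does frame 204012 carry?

01:53:27;06

Each 10-minute DF block holds 10 × 60 × 30 − 9 × 2 = 17982 frames. 204012 ÷ 17982 → 11 full blocks, remainder 6210.
Within the partial block the first minute is 1800 frames and each further minute 1798, so 3 further minute boundaries passed. Total skipped labels = 18 × 11 + 2 × 3 = 204.
Non-drop label index = 204012 + 204 = 204216; at 30 labels/s that is 01:53:27:06, i.e. DF 01:53:27;06.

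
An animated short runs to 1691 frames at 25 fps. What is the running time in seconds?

Running time = 1691 / (25) = 67.64 s.

67.64 seconds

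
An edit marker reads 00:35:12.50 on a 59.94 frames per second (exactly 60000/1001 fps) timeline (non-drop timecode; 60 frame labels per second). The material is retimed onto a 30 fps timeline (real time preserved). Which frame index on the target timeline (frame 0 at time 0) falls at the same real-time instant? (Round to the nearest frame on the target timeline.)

frame 63448

Source frame index: (0×3600 + 35×60 + 12) × 60 + 50 = 126770.
Real time: 126770 / (60000/1001) = 12689677/6000 s.
Target frame: (12689677/6000) × (30) = 12689677/200 ≈ 63448.385 → 63448.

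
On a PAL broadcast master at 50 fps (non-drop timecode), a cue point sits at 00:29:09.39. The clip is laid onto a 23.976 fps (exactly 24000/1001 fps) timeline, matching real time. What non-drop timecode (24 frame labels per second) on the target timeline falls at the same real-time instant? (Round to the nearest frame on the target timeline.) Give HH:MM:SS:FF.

00:29:08:01

Source frame index: (0×3600 + 29×60 + 9) × 50 + 39 = 87489.
Real time: 87489 / (50) = 87489/50 s.
Target frame: (87489/50) × (24000/1001) = 41994720/1001 ≈ 41952.767 → 41953.
At 24 labels/s: frame 41953 → 00:29:08:01.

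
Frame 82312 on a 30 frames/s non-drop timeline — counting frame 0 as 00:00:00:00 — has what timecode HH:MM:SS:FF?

82312 ÷ 30 = 2743 full seconds, remainder 22 frames.
2743 s = 0 h 45 min 43 s.
Timecode: 00:45:43:22.

00:45:43:22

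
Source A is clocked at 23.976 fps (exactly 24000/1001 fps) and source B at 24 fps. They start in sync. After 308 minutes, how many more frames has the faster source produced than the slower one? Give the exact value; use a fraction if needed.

5760/13 frames

308 min = 18480 s.
A emits 24000/1001 × 18480 = 5760000/13 frames; B emits 24 × 18480 = 443520.
Difference = 5760/13 frames (≈ 443.0769); B is ahead of A.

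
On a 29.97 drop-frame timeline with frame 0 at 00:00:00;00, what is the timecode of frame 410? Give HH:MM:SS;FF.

Ten DF minutes hold 17982 frames, so frame 410 lies in block 0 (frames 0–17981) with 410 frames into that block.
The block's first minute is 1800 frames and the rest 1798 each; 410 frames reaches minute 0, so 0 × 18 + 0 × 2 = 0 labels have been skipped so far.
Adding those back, label number 410 + 0 = 410 at 30 labels/s is 13 s + 20 f = 0 h 0 min 13 s frame 20, i.e. 00:00:13;20.

00:00:13;20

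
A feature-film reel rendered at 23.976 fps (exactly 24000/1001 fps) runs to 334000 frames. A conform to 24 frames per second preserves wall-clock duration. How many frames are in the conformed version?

334334 frames

Target frames = source frames × (target rate / source rate) = 334000 × (24)/(24000/1001) = 334000 × 1001/1000 = 334334.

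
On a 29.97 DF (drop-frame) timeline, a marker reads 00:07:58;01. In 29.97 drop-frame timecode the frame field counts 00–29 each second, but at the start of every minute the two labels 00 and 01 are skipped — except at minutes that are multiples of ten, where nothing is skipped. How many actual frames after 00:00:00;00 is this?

14327

As if non-drop at 30 labels/s: (0 × 3600 + 7 × 60 + 58) × 30 + 1 = 14341.
Minute boundaries passed: 7; those not divisible by 10: 7 − 0 = 7; dropped labels = 2 × 7 = 14.
Actual frame index = 14341 − 14 = 14327.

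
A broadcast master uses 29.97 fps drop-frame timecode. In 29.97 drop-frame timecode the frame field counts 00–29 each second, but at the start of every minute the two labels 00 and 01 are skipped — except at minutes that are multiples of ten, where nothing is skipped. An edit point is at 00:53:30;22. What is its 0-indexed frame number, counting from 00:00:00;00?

96226

Complete 10-minute blocks: 5, each 17982 frames → 89910.
Remaining 3 whole minutes in the current block: 1800 + 2 × 1798 = 5396 frames.
Within the current minute: 30 × 30 + 22 − 2 = 920 (labels ;00/;01 skipped at this minute). Total = 89910 + 5396 + 920 = 96226.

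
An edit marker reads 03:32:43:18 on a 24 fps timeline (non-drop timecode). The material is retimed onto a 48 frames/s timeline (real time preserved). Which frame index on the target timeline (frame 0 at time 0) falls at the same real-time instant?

Source frame index: (3×3600 + 32×60 + 43) × 24 + 18 = 306330.
Real time: 306330 / (24) = 51055/4 s.
Target frame: (51055/4) × (48) = 612660.

frame 612660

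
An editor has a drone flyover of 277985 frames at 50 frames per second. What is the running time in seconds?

5559.7 seconds

Running time = 277985 / (50) = 5559.7 s.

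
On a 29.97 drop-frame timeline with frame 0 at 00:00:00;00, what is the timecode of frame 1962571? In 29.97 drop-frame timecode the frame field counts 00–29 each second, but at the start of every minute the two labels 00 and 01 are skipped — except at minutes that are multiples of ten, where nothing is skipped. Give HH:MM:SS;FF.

Ten DF minutes hold 17982 frames, so frame 1962571 lies in block 109 (frames 1960038–1978019) with 2533 frames into that block.
The block's first minute is 1800 frames and the rest 1798 each; 2533 frames reaches minute 1, so 109 × 18 + 1 × 2 = 1964 labels have been skipped so far.
Adding those back, label number 1962571 + 1964 = 1964535 at 30 labels/s is 65484 s + 15 f = 18 h 11 min 24 s frame 15, i.e. 18:11:24;15.

18:11:24;15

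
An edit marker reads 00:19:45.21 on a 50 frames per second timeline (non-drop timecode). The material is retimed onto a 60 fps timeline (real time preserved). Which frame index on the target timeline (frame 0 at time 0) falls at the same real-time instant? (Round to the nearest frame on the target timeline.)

frame 71125

Source frame index: (0×3600 + 19×60 + 45) × 50 + 21 = 59271.
Real time: 59271 / (50) = 59271/50 s.
Target frame: (59271/50) × (60) = 355626/5 ≈ 71125.200 → 71125.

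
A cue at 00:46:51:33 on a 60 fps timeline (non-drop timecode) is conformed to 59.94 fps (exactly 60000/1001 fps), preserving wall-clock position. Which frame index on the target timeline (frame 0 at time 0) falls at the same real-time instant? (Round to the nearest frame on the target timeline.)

frame 168524

Source frame index: (0×3600 + 46×60 + 51) × 60 + 33 = 168693.
Real time: 168693 / (60) = 56231/20 s.
Target frame: (56231/20) × (60000/1001) = 24099000/143 ≈ 168524.476 → 168524.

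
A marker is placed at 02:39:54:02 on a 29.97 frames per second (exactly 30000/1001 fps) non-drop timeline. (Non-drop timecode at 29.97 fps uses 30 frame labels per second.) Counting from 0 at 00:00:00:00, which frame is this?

frame 287822

Total seconds to the label: (2 × 3600 + 39 × 60 + 54) = 9594.
Frame index = 9594 × 30 + 2 = 287822.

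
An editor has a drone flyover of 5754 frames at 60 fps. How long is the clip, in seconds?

95.9 seconds

Running time = 5754 / (60) = 95.9 s.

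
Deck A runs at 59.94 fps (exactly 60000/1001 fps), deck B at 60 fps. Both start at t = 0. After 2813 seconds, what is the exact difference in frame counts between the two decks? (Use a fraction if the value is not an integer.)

A emits 60000/1001 × 2813 = 168780000/1001 frames; B emits 60 × 2813 = 168780.
Difference = 168780/1001 frames (≈ 168.6114); B is ahead of A.

168780/1001 frames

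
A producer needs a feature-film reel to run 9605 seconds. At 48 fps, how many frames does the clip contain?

461040 frames

Frames = 9605 × 48 = 461040.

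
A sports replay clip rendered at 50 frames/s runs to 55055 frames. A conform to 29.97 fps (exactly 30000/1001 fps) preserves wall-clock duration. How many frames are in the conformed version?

Target frames = source frames × (target rate / source rate) = 55055 × (30000/1001)/(50) = 55055 × 600/1001 = 33000.

33000 frames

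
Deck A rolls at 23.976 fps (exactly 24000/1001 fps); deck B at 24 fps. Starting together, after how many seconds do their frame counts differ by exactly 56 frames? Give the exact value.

The gap grows by |24 − 24000/1001| = 24/1001 frames per second.
Time for a 56-frame gap: 56 ÷ (24/1001) = 7007/3 s.

7007/3 seconds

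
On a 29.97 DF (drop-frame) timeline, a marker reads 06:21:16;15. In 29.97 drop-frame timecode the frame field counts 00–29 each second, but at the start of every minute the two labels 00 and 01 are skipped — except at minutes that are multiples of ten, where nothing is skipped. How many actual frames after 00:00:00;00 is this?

Complete 10-minute blocks: 38, each 17982 frames → 683316.
Remaining 1 whole minute in the current block: 1800 + 0 × 1798 = 1800 frames.
Within the current minute: 16 × 30 + 15 − 2 = 493 (labels ;00/;01 skipped at this minute). Total = 683316 + 1800 + 493 = 685609.

685609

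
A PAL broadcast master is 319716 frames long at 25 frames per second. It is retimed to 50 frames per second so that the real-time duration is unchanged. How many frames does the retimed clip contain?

639432 frames

Frames at target rate = 319716 × (50) / (25) = 639432.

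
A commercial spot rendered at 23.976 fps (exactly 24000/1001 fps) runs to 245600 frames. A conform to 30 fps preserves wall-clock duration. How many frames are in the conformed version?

307307 frames

Target frames = source frames × (target rate / source rate) = 245600 × (30)/(24000/1001) = 245600 × 1001/800 = 307307.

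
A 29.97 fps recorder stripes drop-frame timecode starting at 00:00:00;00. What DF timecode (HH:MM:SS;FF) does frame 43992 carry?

00:24:27;26

Each 10-minute DF block holds 10 × 60 × 30 − 9 × 2 = 17982 frames. 43992 ÷ 17982 → 2 full blocks, remainder 8028.
Within the partial block the first minute is 1800 frames and each further minute 1798, so 4 further minute boundaries passed. Total skipped labels = 18 × 2 + 2 × 4 = 44.
Non-drop label index = 43992 + 44 = 44036; at 30 labels/s that is 00:24:27:26, i.e. DF 00:24:27;26.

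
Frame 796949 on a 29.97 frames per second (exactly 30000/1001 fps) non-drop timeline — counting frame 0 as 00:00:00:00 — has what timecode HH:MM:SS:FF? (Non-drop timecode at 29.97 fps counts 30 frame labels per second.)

07:22:44:29

796949 ÷ 30 = 26564 full seconds, remainder 29 frames.
26564 s = 7 h 22 min 44 s.
Timecode: 07:22:44:29.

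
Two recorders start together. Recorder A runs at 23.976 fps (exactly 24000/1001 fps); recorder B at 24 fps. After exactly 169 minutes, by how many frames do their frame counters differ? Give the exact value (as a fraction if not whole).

18720/77 frames

169 min = 10140 s.
A emits 24000/1001 × 10140 = 18720000/77 frames; B emits 24 × 10140 = 243360.
Difference = 18720/77 frames (≈ 243.1169); B is ahead of A.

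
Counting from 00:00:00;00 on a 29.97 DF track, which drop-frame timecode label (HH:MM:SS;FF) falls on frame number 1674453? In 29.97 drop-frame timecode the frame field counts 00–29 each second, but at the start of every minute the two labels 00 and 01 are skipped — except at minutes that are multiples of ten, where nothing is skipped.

Each 10-minute DF block holds 10 × 60 × 30 − 9 × 2 = 17982 frames. 1674453 ÷ 17982 → 93 full blocks, remainder 2127.
Within the partial block the first minute is 1800 frames and each further minute 1798, so 1 further minute boundary passed. Total skipped labels = 18 × 93 + 2 × 1 = 1676.
Non-drop label index = 1674453 + 1676 = 1676129; at 30 labels/s that is 15:31:10:29, i.e. DF 15:31:10;29.

15:31:10;29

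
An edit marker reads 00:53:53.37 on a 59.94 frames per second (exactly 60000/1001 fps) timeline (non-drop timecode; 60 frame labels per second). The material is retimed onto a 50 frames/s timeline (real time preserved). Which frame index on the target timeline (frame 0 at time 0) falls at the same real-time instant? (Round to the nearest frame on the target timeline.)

Source frame index: (0×3600 + 53×60 + 53) × 60 + 37 = 194017.
Real time: 194017 / (60000/1001) = 194211017/60000 s.
Target frame: (194211017/60000) × (50) = 194211017/1200 ≈ 161842.514 → 161843.

frame 161843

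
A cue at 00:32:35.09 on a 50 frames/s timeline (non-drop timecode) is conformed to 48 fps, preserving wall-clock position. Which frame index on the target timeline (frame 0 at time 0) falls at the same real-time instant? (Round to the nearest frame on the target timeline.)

frame 93849

Source frame index: (0×3600 + 32×60 + 35) × 50 + 9 = 97759.
Real time: 97759 / (50) = 97759/50 s.
Target frame: (97759/50) × (48) = 2346216/25 ≈ 93848.640 → 93849.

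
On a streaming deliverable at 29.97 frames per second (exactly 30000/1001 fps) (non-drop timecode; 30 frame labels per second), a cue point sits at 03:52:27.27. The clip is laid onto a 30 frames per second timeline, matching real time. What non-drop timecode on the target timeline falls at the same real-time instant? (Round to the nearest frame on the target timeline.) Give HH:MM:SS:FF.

03:52:41:25

Source frame index: (3×3600 + 52×60 + 27) × 30 + 27 = 418437.
Real time: 418437 / (30000/1001) = 139618479/10000 s.
Target frame: (139618479/10000) × (30) = 418855437/1000 ≈ 418855.437 → 418855.
At 30 labels/s: frame 418855 → 03:52:41:25.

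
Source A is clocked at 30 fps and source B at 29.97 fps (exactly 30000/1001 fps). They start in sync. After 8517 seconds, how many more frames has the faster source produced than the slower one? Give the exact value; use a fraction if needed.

A emits 30 × 8517 = 255510 frames; B emits 30000/1001 × 8517 = 255510000/1001.
Difference = 255510/1001 frames (≈ 255.2547); B is behind A.

255510/1001 frames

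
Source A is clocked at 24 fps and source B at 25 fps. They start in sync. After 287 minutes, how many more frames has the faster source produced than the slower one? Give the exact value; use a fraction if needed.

17220 frames

287 min = 17220 s.
A emits 24 × 17220 = 413280 frames; B emits 25 × 17220 = 430500.
Difference = 17220 frames; B is ahead of A.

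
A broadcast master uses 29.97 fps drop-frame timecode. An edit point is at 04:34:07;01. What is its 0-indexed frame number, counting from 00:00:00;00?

As if non-drop at 30 labels/s: (4 × 3600 + 34 × 60 + 7) × 30 + 1 = 493411.
Minute boundaries passed: 274; those not divisible by 10: 274 − 27 = 247; dropped labels = 2 × 247 = 494.
Actual frame index = 493411 − 494 = 492917.

492917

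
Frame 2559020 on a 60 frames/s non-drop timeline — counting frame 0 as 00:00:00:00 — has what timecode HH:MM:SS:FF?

11:50:50:20

2559020 ÷ 60 = 42650 full seconds, remainder 20 frames.
42650 s = 11 h 50 min 50 s.
Timecode: 11:50:50:20.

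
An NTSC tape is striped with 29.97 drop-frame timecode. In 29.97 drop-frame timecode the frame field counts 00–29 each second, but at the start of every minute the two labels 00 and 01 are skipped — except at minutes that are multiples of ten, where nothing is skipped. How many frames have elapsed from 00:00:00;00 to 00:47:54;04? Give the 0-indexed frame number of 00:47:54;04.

86138

As if non-drop at 30 labels/s: (0 × 3600 + 47 × 60 + 54) × 30 + 4 = 86224.
Minute boundaries passed: 47; those not divisible by 10: 47 − 4 = 43; dropped labels = 2 × 43 = 86.
Actual frame index = 86224 − 86 = 86138.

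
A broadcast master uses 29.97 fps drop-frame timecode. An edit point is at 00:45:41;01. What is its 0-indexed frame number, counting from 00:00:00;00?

82149

As if non-drop at 30 labels/s: (0 × 3600 + 45 × 60 + 41) × 30 + 1 = 82231.
Minute boundaries passed: 45; those not divisible by 10: 45 − 4 = 41; dropped labels = 2 × 41 = 82.
Actual frame index = 82231 − 82 = 82149.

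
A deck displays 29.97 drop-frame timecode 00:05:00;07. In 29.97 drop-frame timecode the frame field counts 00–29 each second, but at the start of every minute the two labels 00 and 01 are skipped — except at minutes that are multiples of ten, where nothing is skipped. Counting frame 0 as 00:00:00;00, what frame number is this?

Complete 10-minute blocks: 0, each 17982 frames → 0.
Remaining 5 whole minutes in the current block: 1800 + 4 × 1798 = 8992 frames.
Within the current minute: 0 × 30 + 7 − 2 = 5 (labels ;00/;01 skipped at this minute). Total = 0 + 8992 + 5 = 8997.

8997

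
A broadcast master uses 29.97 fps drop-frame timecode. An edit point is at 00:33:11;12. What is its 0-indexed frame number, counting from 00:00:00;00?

59682

As if non-drop at 30 labels/s: (0 × 3600 + 33 × 60 + 11) × 30 + 12 = 59742.
Minute boundaries passed: 33; those not divisible by 10: 33 − 3 = 30; dropped labels = 2 × 30 = 60.
Actual frame index = 59742 − 60 = 59682.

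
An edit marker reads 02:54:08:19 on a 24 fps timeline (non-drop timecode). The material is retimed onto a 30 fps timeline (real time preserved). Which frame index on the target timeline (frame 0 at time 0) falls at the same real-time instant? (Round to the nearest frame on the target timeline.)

frame 313464

Source frame index: (2×3600 + 54×60 + 8) × 24 + 19 = 250771.
Real time: 250771 / (24) = 250771/24 s.
Target frame: (250771/24) × (30) = 1253855/4 ≈ 313463.750 → 313464.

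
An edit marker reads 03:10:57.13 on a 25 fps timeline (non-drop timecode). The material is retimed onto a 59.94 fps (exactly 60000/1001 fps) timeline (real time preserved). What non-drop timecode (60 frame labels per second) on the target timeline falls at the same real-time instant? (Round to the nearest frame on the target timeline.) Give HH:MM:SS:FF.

03:10:46:04

Source frame index: (3×3600 + 10×60 + 57) × 25 + 13 = 286438.
Real time: 286438 / (25) = 286438/25 s.
Target frame: (286438/25) × (60000/1001) = 687451200/1001 ≈ 686764.436 → 686764.
At 60 labels/s: frame 686764 → 03:10:46:04.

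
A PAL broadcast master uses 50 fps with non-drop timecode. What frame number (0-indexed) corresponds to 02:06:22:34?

379134

Total seconds to the label: (2 × 3600 + 6 × 60 + 22) = 7582.
Frame index = 7582 × 50 + 34 = 379134.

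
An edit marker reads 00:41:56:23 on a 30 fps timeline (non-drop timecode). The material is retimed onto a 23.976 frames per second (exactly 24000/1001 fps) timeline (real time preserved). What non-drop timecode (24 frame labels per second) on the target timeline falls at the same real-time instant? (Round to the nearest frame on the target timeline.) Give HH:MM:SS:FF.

Source frame index: (0×3600 + 41×60 + 56) × 30 + 23 = 75503.
Real time: 75503 / (30) = 75503/30 s.
Target frame: (75503/30) × (24000/1001) = 60402400/1001 ≈ 60342.058 → 60342.
At 24 labels/s: frame 60342 → 00:41:54:06.

00:41:54:06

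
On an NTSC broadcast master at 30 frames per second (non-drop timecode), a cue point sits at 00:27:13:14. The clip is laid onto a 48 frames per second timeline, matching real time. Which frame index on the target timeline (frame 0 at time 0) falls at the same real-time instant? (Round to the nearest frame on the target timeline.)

Source frame index: (0×3600 + 27×60 + 13) × 30 + 14 = 49004.
Real time: 49004 / (30) = 24502/15 s.
Target frame: (24502/15) × (48) = 392032/5 ≈ 78406.400 → 78406.

frame 78406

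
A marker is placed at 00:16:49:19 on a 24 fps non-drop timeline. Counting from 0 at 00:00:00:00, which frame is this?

24235

Total seconds to the label: (0 × 3600 + 16 × 60 + 49) = 1009.
Frame index = 1009 × 24 + 19 = 24235.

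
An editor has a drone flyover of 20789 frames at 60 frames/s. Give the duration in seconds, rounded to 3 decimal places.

346.483 seconds

Running time = 20789 × 1/60 = 20789/60 s ≈ 346.483 s.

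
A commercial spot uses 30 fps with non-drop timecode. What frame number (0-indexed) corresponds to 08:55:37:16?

Total seconds to the label: (8 × 3600 + 55 × 60 + 37) = 32137.
Frame index = 32137 × 30 + 16 = 964126.

964126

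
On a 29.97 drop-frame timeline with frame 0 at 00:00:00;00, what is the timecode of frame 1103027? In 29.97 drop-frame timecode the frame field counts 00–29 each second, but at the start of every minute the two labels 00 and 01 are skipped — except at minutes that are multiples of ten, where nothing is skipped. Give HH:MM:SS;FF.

Ten DF minutes hold 17982 frames, so frame 1103027 lies in block 61 (frames 1096902–1114883) with 6125 frames into that block.
The block's first minute is 1800 frames and the rest 1798 each; 6125 frames reaches minute 3, so 61 × 18 + 3 × 2 = 1104 labels have been skipped so far.
Adding those back, label number 1103027 + 1104 = 1104131 at 30 labels/s is 36804 s + 11 f = 10 h 13 min 24 s frame 11, i.e. 10:13:24;11.

10:13:24;11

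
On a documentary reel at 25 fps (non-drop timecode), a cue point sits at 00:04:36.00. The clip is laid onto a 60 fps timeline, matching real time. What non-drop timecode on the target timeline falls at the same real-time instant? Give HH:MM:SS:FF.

00:04:36:00

Source frame index: (0×3600 + 4×60 + 36) × 25 + 0 = 6900.
Real time: 6900 / (25) = 276 s.
Target frame: (276) × (60) = 16560.
At 60 labels/s: frame 16560 → 00:04:36:00.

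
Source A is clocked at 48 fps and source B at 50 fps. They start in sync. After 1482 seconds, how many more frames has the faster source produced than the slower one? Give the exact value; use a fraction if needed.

A emits 48 × 1482 = 71136 frames; B emits 50 × 1482 = 74100.
Difference = 2964 frames; B is ahead of A.

2964 frames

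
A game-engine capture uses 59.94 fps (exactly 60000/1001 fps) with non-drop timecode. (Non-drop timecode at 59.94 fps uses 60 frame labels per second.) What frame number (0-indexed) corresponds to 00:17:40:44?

63644

Total seconds to the label: (0 × 3600 + 17 × 60 + 40) = 1060.
Frame index = 1060 × 60 + 44 = 63644.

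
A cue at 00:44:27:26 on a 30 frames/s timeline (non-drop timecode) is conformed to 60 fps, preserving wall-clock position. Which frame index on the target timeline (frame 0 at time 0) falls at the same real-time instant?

frame 160072

Source frame index: (0×3600 + 44×60 + 27) × 30 + 26 = 80036.
Real time: 80036 / (30) = 40018/15 s.
Target frame: (40018/15) × (60) = 160072.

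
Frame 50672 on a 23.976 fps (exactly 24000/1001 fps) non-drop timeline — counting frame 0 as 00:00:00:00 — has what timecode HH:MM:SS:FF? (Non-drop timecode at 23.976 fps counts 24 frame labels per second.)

50672 ÷ 24 = 2111 full seconds, remainder 8 frames.
2111 s = 0 h 35 min 11 s.
Timecode: 00:35:11:08.

00:35:11:08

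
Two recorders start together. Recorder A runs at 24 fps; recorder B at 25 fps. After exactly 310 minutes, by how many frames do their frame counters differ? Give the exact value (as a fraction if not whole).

310 min = 18600 s.
A emits 24 × 18600 = 446400 frames; B emits 25 × 18600 = 465000.
Difference = 18600 frames; B is ahead of A.

18600 frames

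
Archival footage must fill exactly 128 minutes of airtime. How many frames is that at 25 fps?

192000 frames

128 min = 7680 s.
Frames = 7680 × 25 = 192000.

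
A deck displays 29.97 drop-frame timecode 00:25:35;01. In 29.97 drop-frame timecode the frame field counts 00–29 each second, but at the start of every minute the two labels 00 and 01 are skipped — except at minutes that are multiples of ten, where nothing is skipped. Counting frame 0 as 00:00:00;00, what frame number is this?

46005

Complete 10-minute blocks: 2, each 17982 frames → 35964.
Remaining 5 whole minutes in the current block: 1800 + 4 × 1798 = 8992 frames.
Within the current minute: 35 × 30 + 1 − 2 = 1049 (labels ;00/;01 skipped at this minute). Total = 35964 + 8992 + 1049 = 46005.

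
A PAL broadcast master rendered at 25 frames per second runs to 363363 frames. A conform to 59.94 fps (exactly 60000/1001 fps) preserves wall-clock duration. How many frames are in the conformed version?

871200 frames

Target frames = source frames × (target rate / source rate) = 363363 × (60000/1001)/(25) = 363363 × 2400/1001 = 871200.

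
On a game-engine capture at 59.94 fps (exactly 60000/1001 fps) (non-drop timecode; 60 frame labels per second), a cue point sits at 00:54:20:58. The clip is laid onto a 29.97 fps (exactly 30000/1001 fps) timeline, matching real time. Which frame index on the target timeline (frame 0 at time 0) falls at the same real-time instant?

Source frame index: (0×3600 + 54×60 + 20) × 60 + 58 = 195658.
Real time: 195658 / (60000/1001) = 97926829/30000 s.
Target frame: (97926829/30000) × (30000/1001) = 97829.

frame 97829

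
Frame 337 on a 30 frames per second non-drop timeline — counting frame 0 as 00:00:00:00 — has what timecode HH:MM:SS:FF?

00:00:11:07

337 ÷ 30 = 11 full seconds, remainder 7 frames.
11 s = 0 h 0 min 11 s.
Timecode: 00:00:11:07.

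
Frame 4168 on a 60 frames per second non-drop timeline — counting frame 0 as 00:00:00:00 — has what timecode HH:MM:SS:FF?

00:01:09:28

4168 ÷ 60 = 69 full seconds, remainder 28 frames.
69 s = 0 h 1 min 9 s.
Timecode: 00:01:09:28.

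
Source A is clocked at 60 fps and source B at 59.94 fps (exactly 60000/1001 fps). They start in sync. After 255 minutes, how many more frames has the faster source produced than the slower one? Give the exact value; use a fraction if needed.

255 min = 15300 s.
A emits 60 × 15300 = 918000 frames; B emits 60000/1001 × 15300 = 918000000/1001.
Difference = 918000/1001 frames (≈ 917.0829); B is behind A.

918000/1001 frames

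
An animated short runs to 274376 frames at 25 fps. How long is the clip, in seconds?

Running time = 274376 / (25) = 10975.04 s.

10975.04 seconds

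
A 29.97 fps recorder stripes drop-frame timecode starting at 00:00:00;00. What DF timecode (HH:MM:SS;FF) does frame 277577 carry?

Each 10-minute DF block holds 10 × 60 × 30 − 9 × 2 = 17982 frames. 277577 ÷ 17982 → 15 full blocks, remainder 7847.
Within the partial block the first minute is 1800 frames and each further minute 1798, so 4 further minute boundaries passed. Total skipped labels = 18 × 15 + 2 × 4 = 278.
Non-drop label index = 277577 + 278 = 277855; at 30 labels/s that is 02:34:21:25, i.e. DF 02:34:21;25.

02:34:21;25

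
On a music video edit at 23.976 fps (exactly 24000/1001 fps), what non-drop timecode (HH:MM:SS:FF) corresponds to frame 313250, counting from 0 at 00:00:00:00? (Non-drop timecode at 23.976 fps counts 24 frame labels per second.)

03:37:32:02

313250 ÷ 24 = 13052 full seconds, remainder 2 frames.
13052 s = 3 h 37 min 32 s.
Timecode: 03:37:32:02.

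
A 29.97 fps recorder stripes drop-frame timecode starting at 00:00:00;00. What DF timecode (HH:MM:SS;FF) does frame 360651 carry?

03:20:33;21

Ten DF minutes hold 17982 frames, so frame 360651 lies in block 20 (frames 359640–377621) with 1011 frames into that block.
The block's first minute is 1800 frames and the rest 1798 each; 1011 frames reaches minute 0, so 20 × 18 + 0 × 2 = 360 labels have been skipped so far.
Adding those back, label number 360651 + 360 = 361011 at 30 labels/s is 12033 s + 21 f = 3 h 20 min 33 s frame 21, i.e. 03:20:33;21.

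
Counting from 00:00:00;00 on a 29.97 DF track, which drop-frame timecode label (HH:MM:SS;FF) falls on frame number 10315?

Ten DF minutes hold 17982 frames, so frame 10315 lies in block 0 (frames 0–17981) with 10315 frames into that block.
The block's first minute is 1800 frames and the rest 1798 each; 10315 frames reaches minute 5, so 0 × 18 + 5 × 2 = 10 labels have been skipped so far.
Adding those back, label number 10315 + 10 = 10325 at 30 labels/s is 344 s + 5 f = 0 h 5 min 44 s frame 5, i.e. 00:05:44;05.

00:05:44;05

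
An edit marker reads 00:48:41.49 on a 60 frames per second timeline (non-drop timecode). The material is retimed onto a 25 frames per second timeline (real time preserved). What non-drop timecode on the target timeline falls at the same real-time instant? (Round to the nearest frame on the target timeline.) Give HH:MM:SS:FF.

00:48:41:20

Source frame index: (0×3600 + 48×60 + 41) × 60 + 49 = 175309.
Real time: 175309 / (60) = 175309/60 s.
Target frame: (175309/60) × (25) = 876545/12 ≈ 73045.417 → 73045.
At 25 labels/s: frame 73045 → 00:48:41:20.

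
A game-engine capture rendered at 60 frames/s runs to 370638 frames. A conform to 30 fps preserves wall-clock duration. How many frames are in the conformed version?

Target frames = source frames × (target rate / source rate) = 370638 × (30)/(60) = 370638 × 1/2 = 185319.

185319 frames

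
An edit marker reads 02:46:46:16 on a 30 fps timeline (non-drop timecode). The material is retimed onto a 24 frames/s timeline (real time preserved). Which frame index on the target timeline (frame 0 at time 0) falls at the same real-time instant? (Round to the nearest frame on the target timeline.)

frame 240157

Source frame index: (2×3600 + 46×60 + 46) × 30 + 16 = 300196.
Real time: 300196 / (30) = 150098/15 s.
Target frame: (150098/15) × (24) = 1200784/5 ≈ 240156.800 → 240157.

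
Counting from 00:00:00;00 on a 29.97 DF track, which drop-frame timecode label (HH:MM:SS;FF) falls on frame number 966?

00:00:32;06

Ten DF minutes hold 17982 frames, so frame 966 lies in block 0 (frames 0–17981) with 966 frames into that block.
The block's first minute is 1800 frames and the rest 1798 each; 966 frames reaches minute 0, so 0 × 18 + 0 × 2 = 0 labels have been skipped so far.
Adding those back, label number 966 + 0 = 966 at 30 labels/s is 32 s + 6 f = 0 h 0 min 32 s frame 6, i.e. 00:00:32;06.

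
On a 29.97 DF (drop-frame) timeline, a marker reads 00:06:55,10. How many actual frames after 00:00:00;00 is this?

Complete 10-minute blocks: 0, each 17982 frames → 0.
Remaining 6 whole minutes in the current block: 1800 + 5 × 1798 = 10790 frames.
Within the current minute: 55 × 30 + 10 − 2 = 1658 (labels ;00/;01 skipped at this minute). Total = 0 + 10790 + 1658 = 12448.

12448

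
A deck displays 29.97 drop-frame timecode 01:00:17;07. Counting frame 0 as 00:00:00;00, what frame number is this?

As if non-drop at 30 labels/s: (1 × 3600 + 0 × 60 + 17) × 30 + 7 = 108517.
Minute boundaries passed: 60; those not divisible by 10: 60 − 6 = 54; dropped labels = 2 × 54 = 108.
Actual frame index = 108517 − 108 = 108409.

108409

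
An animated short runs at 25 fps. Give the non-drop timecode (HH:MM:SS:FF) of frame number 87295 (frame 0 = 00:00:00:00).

00:58:11:20

87295 ÷ 25 = 3491 full seconds, remainder 20 frames.
3491 s = 0 h 58 min 11 s.
Timecode: 00:58:11:20.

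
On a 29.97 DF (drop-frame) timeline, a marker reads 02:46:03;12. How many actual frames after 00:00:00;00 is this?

Complete 10-minute blocks: 16, each 17982 frames → 287712.
Remaining 6 whole minutes in the current block: 1800 + 5 × 1798 = 10790 frames.
Within the current minute: 3 × 30 + 12 − 2 = 100 (labels ;00/;01 skipped at this minute). Total = 287712 + 10790 + 100 = 298602.

298602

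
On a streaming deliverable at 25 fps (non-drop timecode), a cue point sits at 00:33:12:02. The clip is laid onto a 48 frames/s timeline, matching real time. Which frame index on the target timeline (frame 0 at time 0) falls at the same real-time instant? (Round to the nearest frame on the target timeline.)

frame 95620

Source frame index: (0×3600 + 33×60 + 12) × 25 + 2 = 49802.
Real time: 49802 / (25) = 49802/25 s.
Target frame: (49802/25) × (48) = 2390496/25 ≈ 95619.840 → 95620.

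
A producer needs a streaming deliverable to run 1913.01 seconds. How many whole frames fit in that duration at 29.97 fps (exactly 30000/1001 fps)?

Frames = 1913.01 × 30000/1001 = 5217300/91 ≈ 57332.9670.
Complete frames: 57332.

57332 frames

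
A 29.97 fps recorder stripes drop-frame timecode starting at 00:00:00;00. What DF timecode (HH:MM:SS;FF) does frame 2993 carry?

00:01:39;25

Ten DF minutes hold 17982 frames, so frame 2993 lies in block 0 (frames 0–17981) with 2993 frames into that block.
The block's first minute is 1800 frames and the rest 1798 each; 2993 frames reaches minute 1, so 0 × 18 + 1 × 2 = 2 labels have been skipped so far.
Adding those back, label number 2993 + 2 = 2995 at 30 labels/s is 99 s + 25 f = 0 h 1 min 39 s frame 25, i.e. 00:01:39;25.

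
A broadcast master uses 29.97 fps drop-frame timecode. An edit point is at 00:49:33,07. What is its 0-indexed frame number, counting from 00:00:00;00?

89107

As if non-drop at 30 labels/s: (0 × 3600 + 49 × 60 + 33) × 30 + 7 = 89197.
Minute boundaries passed: 49; those not divisible by 10: 49 − 4 = 45; dropped labels = 2 × 45 = 90.
Actual frame index = 89197 − 90 = 89107.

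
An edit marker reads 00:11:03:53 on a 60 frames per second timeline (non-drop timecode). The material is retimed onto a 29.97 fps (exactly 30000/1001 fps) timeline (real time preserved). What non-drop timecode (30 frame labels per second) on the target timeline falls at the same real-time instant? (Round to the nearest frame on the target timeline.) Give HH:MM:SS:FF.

Source frame index: (0×3600 + 11×60 + 3) × 60 + 53 = 39833.
Real time: 39833 / (60) = 39833/60 s.
Target frame: (39833/60) × (30000/1001) = 19916500/1001 ≈ 19896.603 → 19897.
At 30 labels/s: frame 19897 → 00:11:03:07.

00:11:03:07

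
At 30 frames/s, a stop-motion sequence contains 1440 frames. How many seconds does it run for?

Running time = 1440 / (30) = 48 s.

48 seconds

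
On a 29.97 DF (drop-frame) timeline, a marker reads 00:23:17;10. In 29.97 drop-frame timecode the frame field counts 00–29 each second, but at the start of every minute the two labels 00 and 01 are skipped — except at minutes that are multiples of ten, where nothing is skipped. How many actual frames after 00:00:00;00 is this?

Complete 10-minute blocks: 2, each 17982 frames → 35964.
Remaining 3 whole minutes in the current block: 1800 + 2 × 1798 = 5396 frames.
Within the current minute: 17 × 30 + 10 − 2 = 518 (labels ;00/;01 skipped at this minute). Total = 35964 + 5396 + 518 = 41878.

41878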